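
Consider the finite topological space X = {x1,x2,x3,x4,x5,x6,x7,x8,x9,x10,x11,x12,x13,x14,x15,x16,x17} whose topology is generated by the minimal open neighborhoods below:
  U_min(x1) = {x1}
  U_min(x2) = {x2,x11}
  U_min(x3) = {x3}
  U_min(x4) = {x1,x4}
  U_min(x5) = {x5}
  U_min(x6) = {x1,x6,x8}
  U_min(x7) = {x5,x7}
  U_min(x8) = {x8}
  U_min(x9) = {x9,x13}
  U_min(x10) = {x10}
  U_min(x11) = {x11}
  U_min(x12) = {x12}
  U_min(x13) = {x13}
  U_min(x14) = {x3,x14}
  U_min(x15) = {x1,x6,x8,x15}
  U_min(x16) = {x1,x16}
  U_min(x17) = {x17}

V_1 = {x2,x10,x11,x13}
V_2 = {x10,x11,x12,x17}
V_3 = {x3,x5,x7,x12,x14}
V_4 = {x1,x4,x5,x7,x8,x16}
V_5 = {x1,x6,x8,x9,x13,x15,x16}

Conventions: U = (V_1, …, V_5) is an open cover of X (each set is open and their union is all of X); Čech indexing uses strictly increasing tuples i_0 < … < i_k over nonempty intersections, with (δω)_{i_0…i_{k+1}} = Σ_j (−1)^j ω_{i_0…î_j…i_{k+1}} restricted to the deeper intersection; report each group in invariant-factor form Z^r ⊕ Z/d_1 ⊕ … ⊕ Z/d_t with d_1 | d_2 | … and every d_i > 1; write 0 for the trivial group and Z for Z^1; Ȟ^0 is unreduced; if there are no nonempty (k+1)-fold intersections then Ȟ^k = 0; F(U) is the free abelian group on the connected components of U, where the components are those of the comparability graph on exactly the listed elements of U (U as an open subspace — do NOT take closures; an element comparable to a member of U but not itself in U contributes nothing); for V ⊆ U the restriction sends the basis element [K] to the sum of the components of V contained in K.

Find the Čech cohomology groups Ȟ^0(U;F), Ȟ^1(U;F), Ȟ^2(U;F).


intersection data:
  V12={x10,x11} V15={x13} V23={x12} V34={x5,x7} V45={x1,x8,x16}
components per intersection:
  V1: {x2,x11} {x10} {x13}
  V2: {x10} {x11} {x12} {x17}
  V3: {x3,x14} {x5,x7} {x12}
  V4: {x1,x4,x16} {x5,x7} {x8}
  V5: {x1,x6,x8,x15,x16} {x9,x13}
  V12: {x10} {x11}
  V15: {x13}
  V23: {x12}
  V34: {x5,x7}
  V45: {x1,x16} {x8}
C dims 15,7; δ0: rk 7, SNF 1^7
Ȟ^0 = (15 − 7) − 0 = 8, so Ȟ^0 ≅ Z^8
Ȟ^1 = (7 − 0) − 7 = 0, so Ȟ^1 ≅ 0
Ȟ^2 = (0 − 0) − 0 = 0, so Ȟ^2 ≅ 0

Ȟ^0 ≅ Z^8,  Ȟ^1 ≅ 0,  Ȟ^2 ≅ 0


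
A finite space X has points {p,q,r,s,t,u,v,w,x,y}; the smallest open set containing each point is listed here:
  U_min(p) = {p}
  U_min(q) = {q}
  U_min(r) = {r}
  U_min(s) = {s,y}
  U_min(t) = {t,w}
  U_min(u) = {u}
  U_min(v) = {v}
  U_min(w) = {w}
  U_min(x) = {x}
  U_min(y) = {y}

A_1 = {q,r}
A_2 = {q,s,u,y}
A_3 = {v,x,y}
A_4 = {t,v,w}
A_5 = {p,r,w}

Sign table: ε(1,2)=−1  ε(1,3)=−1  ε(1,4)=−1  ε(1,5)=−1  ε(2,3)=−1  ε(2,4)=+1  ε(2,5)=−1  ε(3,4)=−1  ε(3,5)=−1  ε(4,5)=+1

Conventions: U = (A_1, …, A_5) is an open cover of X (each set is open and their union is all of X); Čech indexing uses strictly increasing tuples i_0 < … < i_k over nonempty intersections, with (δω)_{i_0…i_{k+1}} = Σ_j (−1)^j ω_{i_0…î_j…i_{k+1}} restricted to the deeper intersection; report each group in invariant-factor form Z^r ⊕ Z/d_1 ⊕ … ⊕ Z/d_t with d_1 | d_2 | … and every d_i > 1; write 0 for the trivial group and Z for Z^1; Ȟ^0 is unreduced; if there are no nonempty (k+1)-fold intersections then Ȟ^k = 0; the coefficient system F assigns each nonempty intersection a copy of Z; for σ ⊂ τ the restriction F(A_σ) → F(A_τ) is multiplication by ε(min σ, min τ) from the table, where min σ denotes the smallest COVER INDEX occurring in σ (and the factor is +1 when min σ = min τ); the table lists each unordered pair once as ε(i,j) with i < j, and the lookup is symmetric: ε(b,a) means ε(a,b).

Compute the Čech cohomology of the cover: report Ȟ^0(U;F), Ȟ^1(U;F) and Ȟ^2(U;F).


Ȟ^0(U;F) ≅ Z, Ȟ^1(U;F) ≅ Z, Ȟ^2(U;F) ≅ 0

cover nerve:
  A12={q} A15={r} A23={y} A34={v} A45={w}
C dims 5,5; δ0: rk 4, SNF 1^4
Ȟ^0: (5−4)−0=1 ⇒ Z
Ȟ^1: (5−0)−4=1 ⇒ Z
Ȟ^2: (0−0)−0=0 ⇒ 0


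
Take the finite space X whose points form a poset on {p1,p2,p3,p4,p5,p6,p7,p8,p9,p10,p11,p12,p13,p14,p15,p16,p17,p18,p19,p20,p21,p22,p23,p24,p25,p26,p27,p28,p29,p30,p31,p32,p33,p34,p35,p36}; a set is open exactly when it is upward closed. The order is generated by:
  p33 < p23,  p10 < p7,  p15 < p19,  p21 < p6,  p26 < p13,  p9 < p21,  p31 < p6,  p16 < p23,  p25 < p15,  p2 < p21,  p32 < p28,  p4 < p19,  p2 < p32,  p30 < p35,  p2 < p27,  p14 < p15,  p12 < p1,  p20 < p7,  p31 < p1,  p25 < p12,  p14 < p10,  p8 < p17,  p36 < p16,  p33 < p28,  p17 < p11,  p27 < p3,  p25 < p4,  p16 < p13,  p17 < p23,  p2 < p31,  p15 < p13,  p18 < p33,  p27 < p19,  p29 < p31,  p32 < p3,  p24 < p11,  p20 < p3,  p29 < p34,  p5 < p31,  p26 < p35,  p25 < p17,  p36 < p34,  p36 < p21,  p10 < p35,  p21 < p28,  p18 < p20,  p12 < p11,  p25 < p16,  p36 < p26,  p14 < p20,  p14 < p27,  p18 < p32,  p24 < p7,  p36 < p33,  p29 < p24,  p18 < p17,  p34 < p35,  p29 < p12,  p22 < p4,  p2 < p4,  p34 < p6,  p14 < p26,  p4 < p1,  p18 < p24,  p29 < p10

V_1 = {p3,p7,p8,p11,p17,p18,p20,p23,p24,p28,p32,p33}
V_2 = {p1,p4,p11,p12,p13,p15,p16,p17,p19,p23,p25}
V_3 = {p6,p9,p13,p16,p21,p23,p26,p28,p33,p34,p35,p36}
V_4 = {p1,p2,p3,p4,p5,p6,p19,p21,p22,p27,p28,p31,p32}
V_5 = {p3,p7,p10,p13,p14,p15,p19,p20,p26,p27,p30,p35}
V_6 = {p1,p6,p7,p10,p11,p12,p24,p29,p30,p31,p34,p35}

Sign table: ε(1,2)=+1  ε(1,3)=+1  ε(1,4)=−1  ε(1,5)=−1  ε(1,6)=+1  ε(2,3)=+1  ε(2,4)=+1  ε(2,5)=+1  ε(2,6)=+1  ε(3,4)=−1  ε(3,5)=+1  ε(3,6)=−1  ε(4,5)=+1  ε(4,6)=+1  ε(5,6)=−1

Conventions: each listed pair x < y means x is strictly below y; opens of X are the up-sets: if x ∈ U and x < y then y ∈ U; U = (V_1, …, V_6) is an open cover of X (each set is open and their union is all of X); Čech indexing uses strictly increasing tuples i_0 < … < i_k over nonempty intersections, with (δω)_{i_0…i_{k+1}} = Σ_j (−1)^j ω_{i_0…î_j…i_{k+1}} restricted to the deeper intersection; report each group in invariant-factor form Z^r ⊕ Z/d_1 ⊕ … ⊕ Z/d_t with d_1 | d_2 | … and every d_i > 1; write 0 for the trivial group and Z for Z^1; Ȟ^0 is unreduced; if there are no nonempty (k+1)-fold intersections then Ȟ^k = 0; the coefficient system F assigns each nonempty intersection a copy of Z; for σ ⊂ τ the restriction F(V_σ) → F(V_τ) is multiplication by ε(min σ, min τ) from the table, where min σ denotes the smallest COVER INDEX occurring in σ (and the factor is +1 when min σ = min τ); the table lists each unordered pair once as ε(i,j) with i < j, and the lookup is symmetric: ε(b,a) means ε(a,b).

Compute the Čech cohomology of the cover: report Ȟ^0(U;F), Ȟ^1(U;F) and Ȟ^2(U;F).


Ȟ^0 = 0, Ȟ^1 = Z/2 and Ȟ^2 = Z

intersection data:
  V12={p11,p17,p23} V13={p23,p28,p33} V14={p3,p28,p32} V15={p3,p7,p20} V16={p7,p11,p24} V23={p13,p16,p23} V24={p1,p4,p19} V25={p13,p15,p19} V26={p1,p11,p12} V34={p6,p21,p28} V35={p13,p26,p35} V36={p6,p34,p35} V45={p3,p19,p27} V46={p1,p6,p31} V56={p7,p10,p30,p35}
  V123={p23} V126={p11} V134={p28} V145={p3} V156={p7} V235={p13} V245={p19} V246={p1} V346={p6} V356={p35}
C dims 6,15,10; δ0: rk 6, SNF 1^5·2; δ1: rk 9, SNF 1^9
Ȟ^0 = (6 − 6) − 0 = 0, so Ȟ^0 ≅ 0
Ȟ^1 = (15 − 9) − 6 = 0 plus torsion [2], so Ȟ^1 ≅ Z/2
Ȟ^2 = (10 − 0) − 9 = 1, so Ȟ^2 ≅ Z


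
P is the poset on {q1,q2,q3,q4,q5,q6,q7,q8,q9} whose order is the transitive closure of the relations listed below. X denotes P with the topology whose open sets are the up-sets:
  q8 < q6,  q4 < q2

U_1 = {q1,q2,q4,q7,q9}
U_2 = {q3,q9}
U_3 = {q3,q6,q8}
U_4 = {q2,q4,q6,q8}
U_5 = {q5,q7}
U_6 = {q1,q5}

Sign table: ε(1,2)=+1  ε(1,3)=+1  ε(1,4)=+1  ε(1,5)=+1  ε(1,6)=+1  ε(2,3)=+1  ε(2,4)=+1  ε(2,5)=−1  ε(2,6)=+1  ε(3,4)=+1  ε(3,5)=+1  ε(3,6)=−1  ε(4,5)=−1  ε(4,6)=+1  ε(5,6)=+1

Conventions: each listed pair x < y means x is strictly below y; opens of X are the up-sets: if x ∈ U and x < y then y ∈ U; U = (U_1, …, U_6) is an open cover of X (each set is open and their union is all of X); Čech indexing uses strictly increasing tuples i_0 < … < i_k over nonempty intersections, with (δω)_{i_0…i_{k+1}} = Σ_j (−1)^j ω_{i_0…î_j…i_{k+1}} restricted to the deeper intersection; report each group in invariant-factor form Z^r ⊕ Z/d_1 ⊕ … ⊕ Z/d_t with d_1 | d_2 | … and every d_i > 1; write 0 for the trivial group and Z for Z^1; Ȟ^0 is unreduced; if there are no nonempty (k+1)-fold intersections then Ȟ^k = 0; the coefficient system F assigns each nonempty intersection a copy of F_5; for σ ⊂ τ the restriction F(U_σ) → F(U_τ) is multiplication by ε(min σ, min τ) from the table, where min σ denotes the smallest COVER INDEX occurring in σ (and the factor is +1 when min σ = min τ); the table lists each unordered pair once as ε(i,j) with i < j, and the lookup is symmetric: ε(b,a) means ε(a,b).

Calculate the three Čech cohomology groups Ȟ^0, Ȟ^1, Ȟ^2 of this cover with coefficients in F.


nonempty intersections:
  U12={q9} U14={q2,q4} U15={q7} U16={q1} U23={q3} U34={q6,q8} U56={q5}
C dims 6,7; δ0: rk_F5 5
Ȟ^0: (6−5)−0=1 ⇒ Z/5
Ȟ^1: (7−0)−5=2 ⇒ Z/5 ⊕ Z/5
Ȟ^2: (0−0)−0=0 ⇒ 0

Ȟ^0 = Z/5; Ȟ^1 = Z/5 ⊕ Z/5; Ȟ^2 = 0


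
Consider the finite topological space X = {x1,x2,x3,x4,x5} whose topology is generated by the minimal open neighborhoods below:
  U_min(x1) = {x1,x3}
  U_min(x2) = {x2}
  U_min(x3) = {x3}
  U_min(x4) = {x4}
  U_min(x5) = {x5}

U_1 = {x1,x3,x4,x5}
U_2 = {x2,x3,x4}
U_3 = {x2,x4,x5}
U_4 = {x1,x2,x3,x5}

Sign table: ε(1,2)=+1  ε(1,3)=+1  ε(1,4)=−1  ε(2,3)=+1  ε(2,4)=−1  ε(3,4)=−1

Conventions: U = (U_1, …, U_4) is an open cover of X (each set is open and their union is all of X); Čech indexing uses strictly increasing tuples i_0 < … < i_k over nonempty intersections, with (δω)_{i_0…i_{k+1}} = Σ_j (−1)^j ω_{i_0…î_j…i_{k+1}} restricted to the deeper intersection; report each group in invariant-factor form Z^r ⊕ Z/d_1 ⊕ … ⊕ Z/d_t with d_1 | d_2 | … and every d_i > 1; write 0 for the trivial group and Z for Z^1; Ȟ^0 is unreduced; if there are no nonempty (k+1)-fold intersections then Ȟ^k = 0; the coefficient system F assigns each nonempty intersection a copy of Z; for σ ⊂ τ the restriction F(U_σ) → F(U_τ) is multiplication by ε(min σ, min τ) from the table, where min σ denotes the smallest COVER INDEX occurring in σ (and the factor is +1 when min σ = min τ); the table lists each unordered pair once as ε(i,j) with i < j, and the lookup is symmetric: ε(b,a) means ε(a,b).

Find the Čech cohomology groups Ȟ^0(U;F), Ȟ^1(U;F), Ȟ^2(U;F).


nonempty overlaps:
  U12={x3,x4} U13={x4,x5} U14={x1,x3,x5} U23={x2,x4} U24={x2,x3} U34={x2,x5}
  U123={x4} U124={x3} U134={x5} U234={x2}
C dims 4,6,4; δ0: rk 3, SNF 1^3; δ1: rk 3, SNF 1^3
degree 0: 4−3−0 = 1 → Ȟ^0 ≅ Z
degree 1: 6−3−3 = 0 → Ȟ^1 ≅ 0
degree 2: 4−0−3 = 1 → Ȟ^2 ≅ Z

Ȟ^0(U;F) ≅ Z,  Ȟ^1(U;F) ≅ 0,  Ȟ^2(U;F) ≅ Z


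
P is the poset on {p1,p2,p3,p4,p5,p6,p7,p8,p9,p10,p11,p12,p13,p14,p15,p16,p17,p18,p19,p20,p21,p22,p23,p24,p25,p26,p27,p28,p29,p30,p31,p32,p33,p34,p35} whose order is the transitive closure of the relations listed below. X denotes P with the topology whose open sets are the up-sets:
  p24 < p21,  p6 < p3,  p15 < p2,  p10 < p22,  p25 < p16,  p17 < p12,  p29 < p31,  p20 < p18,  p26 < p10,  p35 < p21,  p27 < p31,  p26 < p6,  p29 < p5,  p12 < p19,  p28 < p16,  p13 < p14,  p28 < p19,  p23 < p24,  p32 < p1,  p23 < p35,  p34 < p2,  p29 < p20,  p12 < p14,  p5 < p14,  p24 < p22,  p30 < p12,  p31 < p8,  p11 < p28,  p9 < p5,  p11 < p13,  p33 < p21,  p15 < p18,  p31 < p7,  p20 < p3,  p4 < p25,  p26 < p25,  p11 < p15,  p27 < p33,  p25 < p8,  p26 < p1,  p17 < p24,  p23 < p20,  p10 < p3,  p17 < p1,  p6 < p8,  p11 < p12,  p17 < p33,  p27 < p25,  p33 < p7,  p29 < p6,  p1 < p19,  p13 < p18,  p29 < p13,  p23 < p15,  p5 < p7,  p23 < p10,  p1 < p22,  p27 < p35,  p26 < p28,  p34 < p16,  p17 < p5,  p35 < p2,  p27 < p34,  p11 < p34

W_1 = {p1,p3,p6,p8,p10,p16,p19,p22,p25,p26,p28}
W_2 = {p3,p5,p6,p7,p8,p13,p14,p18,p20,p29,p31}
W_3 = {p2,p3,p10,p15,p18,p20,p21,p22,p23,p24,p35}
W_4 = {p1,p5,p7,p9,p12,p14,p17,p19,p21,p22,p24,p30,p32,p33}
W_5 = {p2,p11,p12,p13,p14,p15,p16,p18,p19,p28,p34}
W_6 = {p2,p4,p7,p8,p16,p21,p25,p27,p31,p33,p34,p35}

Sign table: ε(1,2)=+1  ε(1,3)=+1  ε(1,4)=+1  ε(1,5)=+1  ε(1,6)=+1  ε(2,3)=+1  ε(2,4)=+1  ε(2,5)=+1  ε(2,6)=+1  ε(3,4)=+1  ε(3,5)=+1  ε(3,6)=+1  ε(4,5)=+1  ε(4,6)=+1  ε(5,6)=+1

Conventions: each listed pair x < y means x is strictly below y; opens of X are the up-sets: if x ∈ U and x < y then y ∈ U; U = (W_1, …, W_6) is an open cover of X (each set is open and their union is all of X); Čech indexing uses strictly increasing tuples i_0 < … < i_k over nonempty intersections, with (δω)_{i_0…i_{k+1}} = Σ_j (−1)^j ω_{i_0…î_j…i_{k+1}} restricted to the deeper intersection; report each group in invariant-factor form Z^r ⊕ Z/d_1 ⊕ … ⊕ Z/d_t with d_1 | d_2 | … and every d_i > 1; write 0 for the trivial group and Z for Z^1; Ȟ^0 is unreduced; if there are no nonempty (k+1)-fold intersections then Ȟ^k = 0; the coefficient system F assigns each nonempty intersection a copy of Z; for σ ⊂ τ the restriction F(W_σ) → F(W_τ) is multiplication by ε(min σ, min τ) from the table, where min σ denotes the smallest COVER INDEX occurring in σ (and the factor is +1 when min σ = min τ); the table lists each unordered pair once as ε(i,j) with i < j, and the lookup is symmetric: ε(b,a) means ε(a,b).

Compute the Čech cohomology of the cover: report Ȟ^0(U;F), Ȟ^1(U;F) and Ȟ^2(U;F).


nonempty intersections:
  W12={p3,p6,p8} W13={p3,p10,p22} W14={p1,p19,p22} W15={p16,p19,p28} W16={p8,p16,p25} W23={p3,p18,p20} W24={p5,p7,p14} W25={p13,p14,p18} W26={p7,p8,p31} W34={p21,p22,p24} W35={p2,p15,p18} W36={p2,p21,p35} W45={p12,p14,p19} W46={p7,p21,p33} W56={p2,p16,p34}
  W123={p3} W126={p8} W134={p22} W145={p19} W156={p16} W235={p18} W245={p14} W246={p7} W346={p21} W356={p2}
C dims 6,15,10; δ0: rk 5, SNF 1^5; δ1: rk 10, SNF 1^9·2
Ȟ^0: (6−5)−0=1 ⇒ Z
Ȟ^1: (15−10)−5=0 ⇒ 0
Ȟ^2: (10−0)−10=0 plus torsion [2] ⇒ Z/2

Ȟ^0 = Z, Ȟ^1 = 0, Ȟ^2 = Z/2


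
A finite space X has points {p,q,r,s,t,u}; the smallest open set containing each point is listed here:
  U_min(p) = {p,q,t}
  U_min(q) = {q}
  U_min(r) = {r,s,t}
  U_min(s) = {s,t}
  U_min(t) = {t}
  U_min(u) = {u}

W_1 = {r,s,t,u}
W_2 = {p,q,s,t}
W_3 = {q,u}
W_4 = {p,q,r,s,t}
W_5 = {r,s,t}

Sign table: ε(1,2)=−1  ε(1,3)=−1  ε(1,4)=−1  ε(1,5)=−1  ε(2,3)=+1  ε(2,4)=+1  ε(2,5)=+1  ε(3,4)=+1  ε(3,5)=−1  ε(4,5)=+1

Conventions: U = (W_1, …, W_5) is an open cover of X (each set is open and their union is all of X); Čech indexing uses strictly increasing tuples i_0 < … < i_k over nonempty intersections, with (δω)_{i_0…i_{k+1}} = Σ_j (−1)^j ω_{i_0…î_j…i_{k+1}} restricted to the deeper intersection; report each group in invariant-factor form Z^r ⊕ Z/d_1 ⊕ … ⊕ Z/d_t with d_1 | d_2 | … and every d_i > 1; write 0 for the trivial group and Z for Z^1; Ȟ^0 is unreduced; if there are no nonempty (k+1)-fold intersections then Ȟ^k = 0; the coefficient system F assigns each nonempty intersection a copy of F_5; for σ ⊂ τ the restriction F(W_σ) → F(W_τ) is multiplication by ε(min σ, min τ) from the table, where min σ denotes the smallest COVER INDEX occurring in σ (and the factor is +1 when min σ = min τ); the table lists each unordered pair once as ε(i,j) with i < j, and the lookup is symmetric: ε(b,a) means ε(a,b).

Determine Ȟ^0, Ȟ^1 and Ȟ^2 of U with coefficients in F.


nerve simplices:
  W12={s,t} W13={u} W14={r,s,t} W15={r,s,t} W23={q} W24={p,q,s,t} W25={s,t} W34={q} W45={r,s,t}
  W124={s,t} W125={s,t} W145={r,s,t} W234={q} W245={s,t}
  W1245={s,t}
C dims 5,9,5,1; δ0: rk_F5 4; δ1: rk_F5 4; δ2: rk_F5 1
degree 0: 5−4−0 = 1 → Ȟ^0 ≅ Z/5
degree 1: 9−4−4 = 1 → Ȟ^1 ≅ Z/5
degree 2: 5−1−4 = 0 → Ȟ^2 ≅ 0

Ȟ^0 = Z/5; Ȟ^1 = Z/5; Ȟ^2 = 0


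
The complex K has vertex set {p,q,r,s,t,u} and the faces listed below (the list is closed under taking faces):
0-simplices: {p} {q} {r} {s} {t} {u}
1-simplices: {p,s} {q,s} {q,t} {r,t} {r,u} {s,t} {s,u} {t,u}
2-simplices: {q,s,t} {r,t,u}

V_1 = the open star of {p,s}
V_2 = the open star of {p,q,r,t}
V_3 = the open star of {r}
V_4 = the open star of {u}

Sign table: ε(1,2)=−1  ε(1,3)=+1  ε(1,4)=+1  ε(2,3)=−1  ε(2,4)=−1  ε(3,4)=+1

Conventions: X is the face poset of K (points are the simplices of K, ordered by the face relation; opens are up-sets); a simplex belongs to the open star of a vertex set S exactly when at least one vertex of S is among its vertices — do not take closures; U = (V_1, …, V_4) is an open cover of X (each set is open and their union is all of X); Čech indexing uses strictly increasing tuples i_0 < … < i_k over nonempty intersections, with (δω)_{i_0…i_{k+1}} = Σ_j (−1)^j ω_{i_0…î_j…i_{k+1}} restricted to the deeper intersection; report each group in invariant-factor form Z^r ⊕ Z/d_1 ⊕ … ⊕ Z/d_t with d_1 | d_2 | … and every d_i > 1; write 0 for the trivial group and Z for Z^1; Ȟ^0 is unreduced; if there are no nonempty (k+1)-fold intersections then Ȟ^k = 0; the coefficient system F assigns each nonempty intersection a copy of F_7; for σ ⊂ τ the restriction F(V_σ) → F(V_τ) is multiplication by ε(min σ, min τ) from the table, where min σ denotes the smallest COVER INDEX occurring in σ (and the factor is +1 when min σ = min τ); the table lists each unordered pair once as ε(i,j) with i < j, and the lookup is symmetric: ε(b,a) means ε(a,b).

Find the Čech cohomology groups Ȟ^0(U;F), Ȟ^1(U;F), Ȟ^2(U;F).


nerve of the cover:
  V1={{p},{s},{p,s},{q,s},{s,t},{s,u},{q,s,t}} V2={{p},{q},{r},{t},{p,s},{q,s},{q,t},{r,t},{r,u},{s,t},{t,u},{q,s,t},{r,t,u}} V3={{r},{r,t},{r,u},{r,t,u}} V4={{u},{r,u},{s,u},{t,u},{r,t,u}}
  V12={{p},{p,s},{q,s},{s,t},{q,s,t}} V14={{s,u}} V23={{r},{r,t},{r,u},{r,t,u}} V24={{r,u},{t,u},{r,t,u}} V34={{r,u},{r,t,u}}
  V234={{r,u},{r,t,u}}
C dims 4,5,1; δ0: rk_F7 3; δ1: rk_F7 1
Ȟ^0 = (4 − 3) − 0 = 1, so Ȟ^0 ≅ Z/7
Ȟ^1 = (5 − 1) − 3 = 1, so Ȟ^1 ≅ Z/7
Ȟ^2 = (1 − 0) − 1 = 0, so Ȟ^2 ≅ 0

Ȟ^0(U;F) ≅ Z/7,  Ȟ^1(U;F) ≅ Z/7,  Ȟ^2(U;F) ≅ 0


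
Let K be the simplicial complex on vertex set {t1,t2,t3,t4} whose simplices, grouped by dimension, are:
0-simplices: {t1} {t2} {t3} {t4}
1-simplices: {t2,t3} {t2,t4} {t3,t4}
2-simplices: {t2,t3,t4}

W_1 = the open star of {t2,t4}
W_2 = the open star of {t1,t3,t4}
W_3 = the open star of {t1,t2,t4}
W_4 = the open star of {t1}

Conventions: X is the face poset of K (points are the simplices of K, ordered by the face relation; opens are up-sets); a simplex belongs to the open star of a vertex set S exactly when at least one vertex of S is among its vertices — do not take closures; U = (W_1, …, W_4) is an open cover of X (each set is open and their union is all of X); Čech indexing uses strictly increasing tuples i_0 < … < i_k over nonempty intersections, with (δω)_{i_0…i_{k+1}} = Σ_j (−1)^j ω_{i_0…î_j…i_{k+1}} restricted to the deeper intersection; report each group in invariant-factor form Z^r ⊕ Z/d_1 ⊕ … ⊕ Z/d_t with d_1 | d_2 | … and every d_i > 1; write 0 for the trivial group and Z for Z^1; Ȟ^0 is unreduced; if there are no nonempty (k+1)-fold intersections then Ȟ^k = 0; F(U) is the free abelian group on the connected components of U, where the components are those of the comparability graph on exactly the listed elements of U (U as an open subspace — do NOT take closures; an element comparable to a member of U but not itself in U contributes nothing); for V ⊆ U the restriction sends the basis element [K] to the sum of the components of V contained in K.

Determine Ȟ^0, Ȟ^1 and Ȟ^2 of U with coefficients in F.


nonempty intersections:
  W1={{t2},{t4},{t2,t3},{t2,t4},{t3,t4},{t2,t3,t4}} W2={{t1},{t3},{t4},{t2,t3},{t2,t4},{t3,t4},{t2,t3,t4}} W3={{t1},{t2},{t4},{t2,t3},{t2,t4},{t3,t4},{t2,t3,t4}} W4={{t1}}
  W12={{t4},{t2,t3},{t2,t4},{t3,t4},{t2,t3,t4}} W13={{t2},{t4},{t2,t3},{t2,t4},{t3,t4},{t2,t3,t4}} W23={{t1},{t4},{t2,t3},{t2,t4},{t3,t4},{t2,t3,t4}} W24={{t1}} W34={{t1}}
  W123={{t4},{t2,t3},{t2,t4},{t3,t4},{t2,t3,t4}} W234={{t1}}
components per intersection:
  W1: {{t2},{t4},{t2,t3},{t2,t4},{t3,t4},{t2,t3,t4}}
  W2: {{t1}} {{t3},{t4},{t2,t3},{t2,t4},{t3,t4},{t2,t3,t4}}
  W3: {{t1}} {{t2},{t4},{t2,t3},{t2,t4},{t3,t4},{t2,t3,t4}}
  W4: {{t1}}
  W12: {{t4},{t2,t3},{t2,t4},{t3,t4},{t2,t3,t4}}
  W13: {{t2},{t4},{t2,t3},{t2,t4},{t3,t4},{t2,t3,t4}}
  W23: {{t1}} {{t4},{t2,t3},{t2,t4},{t3,t4},{t2,t3,t4}}
  W24: {{t1}}
  W34: {{t1}}
  W123: {{t4},{t2,t3},{t2,t4},{t3,t4},{t2,t3,t4}}
  W234: {{t1}}
C dims 6,6,2; δ0: rk 4, SNF 1^4; δ1: rk 2, SNF 1^2
Ȟ^0: (6−4)−0=2 ⇒ Z^2
Ȟ^1: (6−2)−4=0 ⇒ 0
Ȟ^2: (2−0)−2=0 ⇒ 0

Ȟ^0 = Z^2, Ȟ^1 = 0 and Ȟ^2 = 0


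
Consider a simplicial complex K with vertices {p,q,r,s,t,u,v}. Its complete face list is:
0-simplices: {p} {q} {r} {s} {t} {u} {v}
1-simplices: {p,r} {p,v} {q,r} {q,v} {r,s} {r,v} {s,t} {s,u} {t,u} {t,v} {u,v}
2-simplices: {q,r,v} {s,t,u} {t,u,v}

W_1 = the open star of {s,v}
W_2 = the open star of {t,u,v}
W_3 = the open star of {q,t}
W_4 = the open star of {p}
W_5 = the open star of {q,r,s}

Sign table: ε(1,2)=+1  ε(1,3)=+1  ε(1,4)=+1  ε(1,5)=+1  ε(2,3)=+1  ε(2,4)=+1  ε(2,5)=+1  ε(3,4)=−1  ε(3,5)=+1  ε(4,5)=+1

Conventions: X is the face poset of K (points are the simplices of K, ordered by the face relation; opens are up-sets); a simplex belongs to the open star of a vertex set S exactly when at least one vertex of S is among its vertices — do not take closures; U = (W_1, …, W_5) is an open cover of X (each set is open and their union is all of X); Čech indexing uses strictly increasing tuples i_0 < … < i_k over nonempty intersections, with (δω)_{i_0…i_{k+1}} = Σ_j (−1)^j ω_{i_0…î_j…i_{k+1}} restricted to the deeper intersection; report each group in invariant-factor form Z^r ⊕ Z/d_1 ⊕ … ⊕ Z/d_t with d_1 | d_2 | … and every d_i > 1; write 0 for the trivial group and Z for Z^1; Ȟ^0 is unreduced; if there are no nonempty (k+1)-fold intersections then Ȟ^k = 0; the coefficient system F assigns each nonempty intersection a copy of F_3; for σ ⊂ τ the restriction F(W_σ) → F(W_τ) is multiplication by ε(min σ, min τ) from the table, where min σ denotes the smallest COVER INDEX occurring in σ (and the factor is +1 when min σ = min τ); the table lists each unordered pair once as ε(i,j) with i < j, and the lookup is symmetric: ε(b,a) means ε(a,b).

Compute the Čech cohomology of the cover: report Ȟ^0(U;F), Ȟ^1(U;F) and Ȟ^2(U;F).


nerve simplices:
  W1={{s},{v},{p,v},{q,v},{r,s},{r,v},{s,t},{s,u},{t,v},{u,v},{q,r,v},{s,t,u},{t,u,v}} W2={{t},{u},{v},{p,v},{q,v},{r,v},{s,t},{s,u},{t,u},{t,v},{u,v},{q,r,v},{s,t,u},{t,u,v}} W3={{q},{t},{q,r},{q,v},{s,t},{t,u},{t,v},{q,r,v},{s,t,u},{t,u,v}} W4={{p},{p,r},{p,v}} W5={{q},{r},{s},{p,r},{q,r},{q,v},{r,s},{r,v},{s,t},{s,u},{q,r,v},{s,t,u}}
  W12={{v},{p,v},{q,v},{r,v},{s,t},{s,u},{t,v},{u,v},{q,r,v},{s,t,u},{t,u,v}} W13={{q,v},{s,t},{t,v},{q,r,v},{s,t,u},{t,u,v}} W14={{p,v}} W15={{s},{q,v},{r,s},{r,v},{s,t},{s,u},{q,r,v},{s,t,u}} W23={{t},{q,v},{s,t},{t,u},{t,v},{q,r,v},{s,t,u},{t,u,v}} W24={{p,v}} W25={{q,v},{r,v},{s,t},{s,u},{q,r,v},{s,t,u}} W35={{q},{q,r},{q,v},{s,t},{q,r,v},{s,t,u}} W45={{p,r}}
  W123={{q,v},{s,t},{t,v},{q,r,v},{s,t,u},{t,u,v}} W124={{p,v}} W125={{q,v},{r,v},{s,t},{s,u},{q,r,v},{s,t,u}} W135={{q,v},{s,t},{q,r,v},{s,t,u}} W235={{q,v},{s,t},{q,r,v},{s,t,u}}
  W1235={{q,v},{s,t},{q,r,v},{s,t,u}}
C dims 5,9,5,1; δ0: rk_F3 4; δ1: rk_F3 4; δ2: rk_F3 1
degree 0: 5−4−0 = 1 → Ȟ^0 ≅ Z/3
degree 1: 9−4−4 = 1 → Ȟ^1 ≅ Z/3
degree 2: 5−1−4 = 0 → Ȟ^2 ≅ 0

Ȟ^0 ≅ Z/3, Ȟ^1 ≅ Z/3, Ȟ^2 ≅ 0


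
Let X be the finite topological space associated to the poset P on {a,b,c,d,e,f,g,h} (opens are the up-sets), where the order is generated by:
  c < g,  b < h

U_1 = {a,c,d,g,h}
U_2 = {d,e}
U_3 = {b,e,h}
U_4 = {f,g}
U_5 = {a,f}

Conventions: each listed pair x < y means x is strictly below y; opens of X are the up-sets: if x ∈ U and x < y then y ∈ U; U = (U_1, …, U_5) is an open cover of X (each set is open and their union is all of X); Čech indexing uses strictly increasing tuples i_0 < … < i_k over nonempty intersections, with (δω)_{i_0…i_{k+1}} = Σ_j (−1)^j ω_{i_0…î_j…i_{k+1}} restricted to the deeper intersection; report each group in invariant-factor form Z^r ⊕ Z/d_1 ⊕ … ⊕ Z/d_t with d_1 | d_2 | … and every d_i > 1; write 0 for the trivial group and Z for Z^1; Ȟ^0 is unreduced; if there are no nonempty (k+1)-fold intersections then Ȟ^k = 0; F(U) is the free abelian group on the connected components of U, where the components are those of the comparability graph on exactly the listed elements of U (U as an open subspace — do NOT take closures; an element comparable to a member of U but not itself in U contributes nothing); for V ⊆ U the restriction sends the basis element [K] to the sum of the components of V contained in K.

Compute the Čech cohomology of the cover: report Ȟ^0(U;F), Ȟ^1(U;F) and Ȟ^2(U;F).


Ȟ^0 = Z^6; Ȟ^1 = 0; Ȟ^2 = 0

nonempty overlaps:
  U12={d} U13={h} U14={g} U15={a} U23={e} U45={f}
components per intersection:
  U1: {a} {c,g} {d} {h}
  U2: {d} {e}
  U3: {b,h} {e}
  U4: {f} {g}
  U5: {a} {f}
  U12: {d}
  U13: {h}
  U14: {g}
  U15: {a}
  U23: {e}
  U45: {f}
C dims 12,6; δ0: rk 6, SNF 1^6
degree 0: 12−6−0 = 6 → Ȟ^0 ≅ Z^6
degree 1: 6−0−6 = 0 → Ȟ^1 ≅ 0
degree 2: 0−0−0 = 0 → Ȟ^2 ≅ 0


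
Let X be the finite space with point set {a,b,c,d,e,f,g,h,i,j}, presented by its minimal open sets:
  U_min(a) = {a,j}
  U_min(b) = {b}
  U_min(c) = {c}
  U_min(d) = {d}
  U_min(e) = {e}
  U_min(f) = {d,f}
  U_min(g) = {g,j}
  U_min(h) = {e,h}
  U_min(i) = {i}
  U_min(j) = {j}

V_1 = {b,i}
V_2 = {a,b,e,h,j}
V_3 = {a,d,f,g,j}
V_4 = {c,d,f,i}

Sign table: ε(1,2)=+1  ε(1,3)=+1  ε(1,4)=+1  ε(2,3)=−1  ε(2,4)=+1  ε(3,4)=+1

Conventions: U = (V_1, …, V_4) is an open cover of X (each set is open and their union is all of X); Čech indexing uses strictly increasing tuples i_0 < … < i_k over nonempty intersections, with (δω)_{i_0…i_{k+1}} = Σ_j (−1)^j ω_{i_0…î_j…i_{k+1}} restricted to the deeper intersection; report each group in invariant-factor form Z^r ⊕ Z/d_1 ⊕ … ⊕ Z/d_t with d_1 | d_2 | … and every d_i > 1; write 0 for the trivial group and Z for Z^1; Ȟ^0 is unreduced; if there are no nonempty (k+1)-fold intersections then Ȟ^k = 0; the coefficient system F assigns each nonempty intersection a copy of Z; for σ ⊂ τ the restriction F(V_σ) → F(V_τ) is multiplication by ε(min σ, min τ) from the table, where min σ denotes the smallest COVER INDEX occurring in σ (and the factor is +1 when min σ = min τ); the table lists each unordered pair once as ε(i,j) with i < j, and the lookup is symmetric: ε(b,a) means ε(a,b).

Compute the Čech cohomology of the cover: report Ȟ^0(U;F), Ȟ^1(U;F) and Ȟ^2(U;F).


Ȟ^0 ≅ 0, Ȟ^1 ≅ Z/2 and Ȟ^2 ≅ 0

nonempty overlaps:
  V12={b} V14={i} V23={a,j} V34={d,f}
C dims 4,4; δ0: rk 4, SNF 1^3·2
degree 0: 4−4−0 = 0 → Ȟ^0 ≅ 0
degree 1: 4−0−4 = 0 plus torsion [2] → Ȟ^1 ≅ Z/2
degree 2: 0−0−0 = 0 → Ȟ^2 ≅ 0


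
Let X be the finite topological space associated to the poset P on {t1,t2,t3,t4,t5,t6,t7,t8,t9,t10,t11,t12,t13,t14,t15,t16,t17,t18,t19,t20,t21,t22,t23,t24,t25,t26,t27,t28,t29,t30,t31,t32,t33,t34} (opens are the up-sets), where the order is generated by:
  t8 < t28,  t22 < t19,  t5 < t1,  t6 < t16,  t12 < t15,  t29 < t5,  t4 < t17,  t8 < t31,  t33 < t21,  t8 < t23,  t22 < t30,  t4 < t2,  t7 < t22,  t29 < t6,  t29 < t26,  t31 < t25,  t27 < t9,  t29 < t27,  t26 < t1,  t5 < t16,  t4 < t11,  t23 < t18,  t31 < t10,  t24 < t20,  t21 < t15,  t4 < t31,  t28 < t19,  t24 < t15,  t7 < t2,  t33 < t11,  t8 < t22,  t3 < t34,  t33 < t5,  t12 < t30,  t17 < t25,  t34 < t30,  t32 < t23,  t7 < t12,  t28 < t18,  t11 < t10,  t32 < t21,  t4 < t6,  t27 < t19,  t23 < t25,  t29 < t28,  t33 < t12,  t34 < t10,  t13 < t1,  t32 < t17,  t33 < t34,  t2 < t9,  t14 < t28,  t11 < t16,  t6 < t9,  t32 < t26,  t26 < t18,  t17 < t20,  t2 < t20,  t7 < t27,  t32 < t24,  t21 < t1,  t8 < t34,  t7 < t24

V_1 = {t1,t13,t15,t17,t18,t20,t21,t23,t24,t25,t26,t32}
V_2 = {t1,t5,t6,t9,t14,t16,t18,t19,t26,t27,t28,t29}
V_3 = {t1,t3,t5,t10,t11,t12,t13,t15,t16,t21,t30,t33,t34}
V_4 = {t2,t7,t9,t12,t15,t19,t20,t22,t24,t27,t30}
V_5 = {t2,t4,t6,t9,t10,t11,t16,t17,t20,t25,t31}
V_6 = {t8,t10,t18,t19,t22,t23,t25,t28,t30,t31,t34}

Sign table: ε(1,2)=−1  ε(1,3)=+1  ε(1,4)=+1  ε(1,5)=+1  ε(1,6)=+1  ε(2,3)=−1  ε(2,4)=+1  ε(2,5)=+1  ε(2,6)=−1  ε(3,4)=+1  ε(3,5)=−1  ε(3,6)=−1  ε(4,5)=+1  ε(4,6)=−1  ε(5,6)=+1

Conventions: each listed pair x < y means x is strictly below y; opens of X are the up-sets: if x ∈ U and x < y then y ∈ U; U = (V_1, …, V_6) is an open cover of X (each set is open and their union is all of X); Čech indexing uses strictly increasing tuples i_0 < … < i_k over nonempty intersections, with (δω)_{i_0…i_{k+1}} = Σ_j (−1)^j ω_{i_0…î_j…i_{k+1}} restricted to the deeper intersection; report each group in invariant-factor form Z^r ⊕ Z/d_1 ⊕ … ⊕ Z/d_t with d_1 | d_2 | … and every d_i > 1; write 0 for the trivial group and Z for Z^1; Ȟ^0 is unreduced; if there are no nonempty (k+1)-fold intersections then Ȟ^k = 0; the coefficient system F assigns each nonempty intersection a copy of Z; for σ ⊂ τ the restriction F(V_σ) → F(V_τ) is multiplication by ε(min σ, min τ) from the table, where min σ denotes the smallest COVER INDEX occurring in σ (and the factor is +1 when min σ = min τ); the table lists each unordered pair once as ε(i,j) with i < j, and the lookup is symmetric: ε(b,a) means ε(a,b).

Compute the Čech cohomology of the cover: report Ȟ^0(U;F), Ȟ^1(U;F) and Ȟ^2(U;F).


Ȟ^0 = 0; Ȟ^1 = Z/2; Ȟ^2 = Z

nerve of the cover:
  V12={t1,t18,t26} V13={t1,t13,t15,t21} V14={t15,t20,t24} V15={t17,t20,t25} V16={t18,t23,t25} V23={t1,t5,t16} V24={t9,t19,t27} V25={t6,t9,t16} V26={t18,t19,t28} V34={t12,t15,t30} V35={t10,t11,t16} V36={t10,t30,t34} V45={t2,t9,t20} V46={t19,t22,t30} V56={t10,t25,t31}
  V123={t1} V126={t18} V134={t15} V145={t20} V156={t25} V235={t16} V245={t9} V246={t19} V346={t30} V356={t10}
C dims 6,15,10; δ0: rk 6, SNF 1^5·2; δ1: rk 9, SNF 1^9
Ȟ^0 = (6 − 6) − 0 = 0, so Ȟ^0 ≅ 0
Ȟ^1 = (15 − 9) − 6 = 0 plus torsion [2], so Ȟ^1 ≅ Z/2
Ȟ^2 = (10 − 0) − 9 = 1, so Ȟ^2 ≅ Z


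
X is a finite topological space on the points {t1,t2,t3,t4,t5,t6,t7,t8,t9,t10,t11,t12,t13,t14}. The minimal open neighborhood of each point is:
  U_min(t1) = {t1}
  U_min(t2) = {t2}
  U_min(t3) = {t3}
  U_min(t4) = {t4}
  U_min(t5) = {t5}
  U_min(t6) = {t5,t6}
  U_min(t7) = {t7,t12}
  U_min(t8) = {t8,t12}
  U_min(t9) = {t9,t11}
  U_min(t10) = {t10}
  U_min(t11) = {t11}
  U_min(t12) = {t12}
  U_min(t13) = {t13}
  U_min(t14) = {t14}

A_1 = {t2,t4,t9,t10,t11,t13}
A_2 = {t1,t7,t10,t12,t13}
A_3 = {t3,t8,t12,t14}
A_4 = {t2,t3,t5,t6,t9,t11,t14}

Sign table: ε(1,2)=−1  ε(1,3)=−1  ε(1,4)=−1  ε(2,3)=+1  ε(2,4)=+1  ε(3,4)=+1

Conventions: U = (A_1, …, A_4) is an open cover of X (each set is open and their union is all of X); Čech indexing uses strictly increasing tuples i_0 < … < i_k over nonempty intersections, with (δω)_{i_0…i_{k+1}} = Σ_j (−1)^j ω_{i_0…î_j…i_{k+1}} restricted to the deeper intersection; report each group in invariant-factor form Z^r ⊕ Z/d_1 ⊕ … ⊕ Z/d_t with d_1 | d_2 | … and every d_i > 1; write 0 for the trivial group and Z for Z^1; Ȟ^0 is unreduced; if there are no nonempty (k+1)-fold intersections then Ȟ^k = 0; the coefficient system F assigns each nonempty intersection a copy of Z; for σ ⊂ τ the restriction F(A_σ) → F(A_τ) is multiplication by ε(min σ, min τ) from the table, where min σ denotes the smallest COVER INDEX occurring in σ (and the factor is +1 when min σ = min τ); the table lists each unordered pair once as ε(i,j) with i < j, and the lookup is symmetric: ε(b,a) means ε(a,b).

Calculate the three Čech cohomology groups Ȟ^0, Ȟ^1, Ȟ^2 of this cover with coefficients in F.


Ȟ^0 = Z, Ȟ^1 = Z, Ȟ^2 = 0

nonempty intersections:
  A12={t10,t13} A14={t2,t9,t11} A23={t12} A34={t3,t14}
C dims 4,4; δ0: rk 3, SNF 1^3
Ȟ^0: (4−3)−0=1 ⇒ Z
Ȟ^1: (4−0)−3=1 ⇒ Z
Ȟ^2: (0−0)−0=0 ⇒ 0


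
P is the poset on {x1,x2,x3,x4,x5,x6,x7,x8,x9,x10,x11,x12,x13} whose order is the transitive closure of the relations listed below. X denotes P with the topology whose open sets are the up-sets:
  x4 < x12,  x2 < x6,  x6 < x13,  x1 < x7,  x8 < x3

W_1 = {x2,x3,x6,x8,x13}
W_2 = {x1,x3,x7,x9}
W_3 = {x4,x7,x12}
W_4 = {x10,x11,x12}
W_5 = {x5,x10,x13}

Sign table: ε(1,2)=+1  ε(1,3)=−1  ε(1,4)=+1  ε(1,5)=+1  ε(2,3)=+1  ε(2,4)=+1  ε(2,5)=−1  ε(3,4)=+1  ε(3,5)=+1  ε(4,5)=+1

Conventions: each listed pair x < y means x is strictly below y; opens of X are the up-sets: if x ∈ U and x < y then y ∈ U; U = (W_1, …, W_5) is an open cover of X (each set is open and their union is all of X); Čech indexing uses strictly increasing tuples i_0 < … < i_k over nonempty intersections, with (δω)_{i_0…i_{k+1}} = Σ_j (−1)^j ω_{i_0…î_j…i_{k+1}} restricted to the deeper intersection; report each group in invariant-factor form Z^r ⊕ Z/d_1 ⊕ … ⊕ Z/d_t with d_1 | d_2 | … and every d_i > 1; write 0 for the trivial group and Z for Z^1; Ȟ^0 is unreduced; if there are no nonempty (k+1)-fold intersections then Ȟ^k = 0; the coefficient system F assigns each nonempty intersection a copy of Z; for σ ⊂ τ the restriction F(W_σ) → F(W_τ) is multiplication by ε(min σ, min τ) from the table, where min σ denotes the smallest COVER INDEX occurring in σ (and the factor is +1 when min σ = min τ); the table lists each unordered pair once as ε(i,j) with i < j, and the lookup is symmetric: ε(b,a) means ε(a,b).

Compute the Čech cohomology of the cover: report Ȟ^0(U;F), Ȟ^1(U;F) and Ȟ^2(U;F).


cover nerve:
  W12={x3} W15={x13} W23={x7} W34={x12} W45={x10}
C dims 5,5; δ0: rk 4, SNF 1^4
Ȟ^0: (5−4)−0=1 ⇒ Z
Ȟ^1: (5−0)−4=1 ⇒ Z
Ȟ^2: (0−0)−0=0 ⇒ 0

Ȟ^0(U;F) ≅ Z, Ȟ^1(U;F) ≅ Z, Ȟ^2(U;F) ≅ 0


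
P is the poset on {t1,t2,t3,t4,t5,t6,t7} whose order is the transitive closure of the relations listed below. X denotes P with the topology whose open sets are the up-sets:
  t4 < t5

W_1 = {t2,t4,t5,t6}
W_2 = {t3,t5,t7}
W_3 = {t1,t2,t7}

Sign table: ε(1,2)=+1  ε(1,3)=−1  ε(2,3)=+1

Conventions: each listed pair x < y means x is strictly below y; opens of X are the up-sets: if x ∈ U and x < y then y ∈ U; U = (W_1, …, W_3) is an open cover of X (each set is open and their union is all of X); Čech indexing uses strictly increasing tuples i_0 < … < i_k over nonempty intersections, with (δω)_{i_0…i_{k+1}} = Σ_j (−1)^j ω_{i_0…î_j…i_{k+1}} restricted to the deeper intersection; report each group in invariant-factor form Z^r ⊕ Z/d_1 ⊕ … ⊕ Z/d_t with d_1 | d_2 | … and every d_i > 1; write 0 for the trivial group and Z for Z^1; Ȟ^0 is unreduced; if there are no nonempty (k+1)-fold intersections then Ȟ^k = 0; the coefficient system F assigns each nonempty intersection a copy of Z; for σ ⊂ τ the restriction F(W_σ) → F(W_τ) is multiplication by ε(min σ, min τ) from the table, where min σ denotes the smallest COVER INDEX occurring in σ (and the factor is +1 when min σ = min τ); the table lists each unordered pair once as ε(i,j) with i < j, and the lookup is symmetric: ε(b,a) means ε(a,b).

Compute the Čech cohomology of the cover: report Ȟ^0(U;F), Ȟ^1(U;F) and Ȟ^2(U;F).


Ȟ^0 = 0; Ȟ^1 = Z/2; Ȟ^2 = 0

nonempty overlaps:
  W12={t5} W13={t2} W23={t7}
C dims 3,3; δ0: rk 3, SNF 1^2·2
degree 0: 3−3−0 = 0 → Ȟ^0 ≅ 0
degree 1: 3−0−3 = 0 plus torsion [2] → Ȟ^1 ≅ Z/2
degree 2: 0−0−0 = 0 → Ȟ^2 ≅ 0


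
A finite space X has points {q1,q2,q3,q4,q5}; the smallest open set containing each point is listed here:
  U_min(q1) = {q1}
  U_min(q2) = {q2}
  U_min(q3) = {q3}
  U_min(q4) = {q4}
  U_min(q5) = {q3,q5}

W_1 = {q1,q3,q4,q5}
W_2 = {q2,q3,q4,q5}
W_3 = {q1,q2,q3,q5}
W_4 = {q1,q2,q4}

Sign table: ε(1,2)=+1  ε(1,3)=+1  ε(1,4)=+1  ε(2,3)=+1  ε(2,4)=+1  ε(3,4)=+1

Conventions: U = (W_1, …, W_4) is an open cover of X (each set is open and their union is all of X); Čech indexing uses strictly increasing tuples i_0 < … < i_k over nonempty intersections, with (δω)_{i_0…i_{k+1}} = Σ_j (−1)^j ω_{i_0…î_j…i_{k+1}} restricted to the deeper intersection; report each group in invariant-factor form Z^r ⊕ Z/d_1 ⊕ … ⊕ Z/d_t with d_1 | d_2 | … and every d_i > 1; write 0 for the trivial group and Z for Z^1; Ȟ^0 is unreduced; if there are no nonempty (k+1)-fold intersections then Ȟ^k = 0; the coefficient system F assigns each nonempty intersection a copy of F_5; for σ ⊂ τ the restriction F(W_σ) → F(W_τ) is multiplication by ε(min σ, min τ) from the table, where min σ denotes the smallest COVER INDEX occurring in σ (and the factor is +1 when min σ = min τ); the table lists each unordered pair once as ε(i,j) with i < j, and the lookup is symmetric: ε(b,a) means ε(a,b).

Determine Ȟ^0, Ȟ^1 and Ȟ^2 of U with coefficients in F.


nerve of the cover:
  W12={q3,q4,q5} W13={q1,q3,q5} W14={q1,q4} W23={q2,q3,q5} W24={q2,q4} W34={q1,q2}
  W123={q3,q5} W124={q4} W134={q1} W234={q2}
C dims 4,6,4; δ0: rk_F5 3; δ1: rk_F5 3
Ȟ^0 = (4 − 3) − 0 = 1, so Ȟ^0 ≅ Z/5
Ȟ^1 = (6 − 3) − 3 = 0, so Ȟ^1 ≅ 0
Ȟ^2 = (4 − 0) − 3 = 1, so Ȟ^2 ≅ Z/5

Ȟ^0 ≅ Z/5; Ȟ^1 ≅ 0; Ȟ^2 ≅ Z/5


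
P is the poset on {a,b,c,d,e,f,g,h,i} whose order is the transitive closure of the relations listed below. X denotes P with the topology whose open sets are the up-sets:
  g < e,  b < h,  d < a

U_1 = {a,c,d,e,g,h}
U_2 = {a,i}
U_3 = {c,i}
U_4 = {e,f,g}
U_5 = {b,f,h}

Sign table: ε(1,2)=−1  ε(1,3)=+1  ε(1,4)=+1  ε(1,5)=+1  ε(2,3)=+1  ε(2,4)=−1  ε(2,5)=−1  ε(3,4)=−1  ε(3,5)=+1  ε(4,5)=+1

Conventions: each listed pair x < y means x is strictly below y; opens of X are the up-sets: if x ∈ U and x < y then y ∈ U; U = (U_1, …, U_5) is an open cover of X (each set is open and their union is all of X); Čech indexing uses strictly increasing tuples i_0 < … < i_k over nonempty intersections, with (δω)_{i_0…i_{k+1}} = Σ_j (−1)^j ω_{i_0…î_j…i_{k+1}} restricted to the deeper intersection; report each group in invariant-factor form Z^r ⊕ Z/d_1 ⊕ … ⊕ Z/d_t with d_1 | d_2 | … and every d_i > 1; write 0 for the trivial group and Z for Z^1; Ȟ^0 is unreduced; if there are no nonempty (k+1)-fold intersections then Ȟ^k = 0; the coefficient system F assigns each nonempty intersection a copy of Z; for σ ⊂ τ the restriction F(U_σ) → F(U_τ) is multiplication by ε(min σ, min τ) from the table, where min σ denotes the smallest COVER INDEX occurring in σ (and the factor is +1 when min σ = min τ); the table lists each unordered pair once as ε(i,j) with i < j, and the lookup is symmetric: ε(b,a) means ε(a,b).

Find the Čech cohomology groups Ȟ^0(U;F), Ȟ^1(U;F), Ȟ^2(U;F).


intersection data:
  U12={a} U13={c} U14={e,g} U15={h} U23={i} U45={f}
C dims 5,6; δ0: rk 5, SNF 1^4·2
Ȟ^0 = (5 − 5) − 0 = 0, so Ȟ^0 ≅ 0
Ȟ^1 = (6 − 0) − 5 = 1 plus torsion [2], so Ȟ^1 ≅ Z ⊕ Z/2
Ȟ^2 = (0 − 0) − 0 = 0, so Ȟ^2 ≅ 0

Ȟ^0 ≅ 0,  Ȟ^1 ≅ Z ⊕ Z/2,  Ȟ^2 ≅ 0


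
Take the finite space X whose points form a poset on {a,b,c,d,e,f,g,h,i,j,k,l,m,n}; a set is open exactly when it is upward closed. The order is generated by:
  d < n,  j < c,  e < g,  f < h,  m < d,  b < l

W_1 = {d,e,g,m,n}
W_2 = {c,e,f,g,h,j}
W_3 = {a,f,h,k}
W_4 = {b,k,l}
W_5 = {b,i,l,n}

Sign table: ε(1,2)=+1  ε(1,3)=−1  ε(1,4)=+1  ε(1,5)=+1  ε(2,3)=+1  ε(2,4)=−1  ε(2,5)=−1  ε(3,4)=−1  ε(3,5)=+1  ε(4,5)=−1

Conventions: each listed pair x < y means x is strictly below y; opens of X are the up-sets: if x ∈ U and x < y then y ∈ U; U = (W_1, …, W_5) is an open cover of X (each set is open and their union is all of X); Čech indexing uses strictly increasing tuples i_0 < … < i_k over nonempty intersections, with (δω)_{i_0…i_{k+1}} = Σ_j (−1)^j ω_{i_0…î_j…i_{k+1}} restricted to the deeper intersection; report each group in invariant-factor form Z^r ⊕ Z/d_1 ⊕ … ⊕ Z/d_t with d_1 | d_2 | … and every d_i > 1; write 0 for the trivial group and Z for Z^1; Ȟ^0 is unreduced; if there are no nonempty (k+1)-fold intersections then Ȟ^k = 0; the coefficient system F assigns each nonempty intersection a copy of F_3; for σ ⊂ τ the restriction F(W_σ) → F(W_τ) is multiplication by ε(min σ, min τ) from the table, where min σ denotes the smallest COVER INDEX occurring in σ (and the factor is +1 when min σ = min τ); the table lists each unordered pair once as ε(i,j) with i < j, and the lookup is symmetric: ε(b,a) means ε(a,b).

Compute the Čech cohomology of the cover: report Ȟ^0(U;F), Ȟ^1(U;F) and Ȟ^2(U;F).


Ȟ^0 = Z/3, Ȟ^1 = Z/3 and Ȟ^2 = 0

nonempty intersections:
  W12={e,g} W15={n} W23={f,h} W34={k} W45={b,l}
C dims 5,5; δ0: rk_F3 4
Ȟ^0: (5−4)−0=1 ⇒ Z/3
Ȟ^1: (5−0)−4=1 ⇒ Z/3
Ȟ^2: (0−0)−0=0 ⇒ 0
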